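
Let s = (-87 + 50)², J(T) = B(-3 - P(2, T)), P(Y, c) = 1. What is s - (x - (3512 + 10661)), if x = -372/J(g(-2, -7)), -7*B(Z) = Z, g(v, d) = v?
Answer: 16193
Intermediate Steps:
B(Z) = -Z/7
J(T) = 4/7 (J(T) = -(-3 - 1*1)/7 = -(-3 - 1)/7 = -⅐*(-4) = 4/7)
x = -651 (x = -372/4/7 = -372*7/4 = -651)
s = 1369 (s = (-37)² = 1369)
s - (x - (3512 + 10661)) = 1369 - (-651 - (3512 + 10661)) = 1369 - (-651 - 1*14173) = 1369 - (-651 - 14173) = 1369 - 1*(-14824) = 1369 + 14824 = 16193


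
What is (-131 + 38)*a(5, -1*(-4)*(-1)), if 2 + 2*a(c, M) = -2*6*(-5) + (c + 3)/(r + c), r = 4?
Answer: -8215/3 ≈ -2738.3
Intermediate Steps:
a(c, M) = 29 + (3 + c)/(2*(4 + c)) (a(c, M) = -1 + (-2*6*(-5) + (c + 3)/(4 + c))/2 = -1 + (-12*(-5) + (3 + c)/(4 + c))/2 = -1 + (60 + (3 + c)/(4 + c))/2 = -1 + (30 + (3 + c)/(2*(4 + c))) = 29 + (3 + c)/(2*(4 + c)))
(-131 + 38)*a(5, -1*(-4)*(-1)) = (-131 + 38)*((235 + 59*5)/(2*(4 + 5))) = -93*(235 + 295)/(2*9) = -93*530/(2*9) = -93*265/9 = -8215/3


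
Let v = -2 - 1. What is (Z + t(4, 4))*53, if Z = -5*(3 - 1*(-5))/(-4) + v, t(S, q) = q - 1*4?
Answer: 371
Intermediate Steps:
v = -3
t(S, q) = -4 + q (t(S, q) = q - 4 = -4 + q)
Z = 7 (Z = -5*(3 - 1*(-5))/(-4) - 3 = -5*(3 + 5)*(-1)/4 - 3 = -40*(-1)/4 - 3 = -5*(-2) - 3 = 10 - 3 = 7)
(Z + t(4, 4))*53 = (7 + (-4 + 4))*53 = (7 + 0)*53 = 7*53 = 371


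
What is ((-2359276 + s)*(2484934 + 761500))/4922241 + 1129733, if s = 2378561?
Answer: 5623425571343/4922241 ≈ 1.1425e+6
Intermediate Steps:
((-2359276 + s)*(2484934 + 761500))/4922241 + 1129733 = ((-2359276 + 2378561)*(2484934 + 761500))/4922241 + 1129733 = (19285*3246434)*(1/4922241) + 1129733 = 62607479690*(1/4922241) + 1129733 = 62607479690/4922241 + 1129733 = 5623425571343/4922241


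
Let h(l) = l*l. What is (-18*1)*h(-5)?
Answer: -450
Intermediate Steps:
h(l) = l²
(-18*1)*h(-5) = -18*1*(-5)² = -18*25 = -450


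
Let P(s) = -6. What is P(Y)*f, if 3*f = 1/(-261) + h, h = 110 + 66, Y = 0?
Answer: -91870/261 ≈ -351.99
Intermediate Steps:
h = 176
f = 45935/783 (f = (1/(-261) + 176)/3 = (-1/261 + 176)/3 = (⅓)*(45935/261) = 45935/783 ≈ 58.665)
P(Y)*f = -6*45935/783 = -91870/261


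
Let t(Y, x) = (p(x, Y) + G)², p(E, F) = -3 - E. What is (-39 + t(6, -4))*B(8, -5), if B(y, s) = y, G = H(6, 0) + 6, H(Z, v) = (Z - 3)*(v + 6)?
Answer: 4688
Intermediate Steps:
H(Z, v) = (-3 + Z)*(6 + v)
G = 24 (G = (-18 - 3*0 + 6*6 + 6*0) + 6 = (-18 + 0 + 36 + 0) + 6 = 18 + 6 = 24)
t(Y, x) = (21 - x)² (t(Y, x) = ((-3 - x) + 24)² = (21 - x)²)
(-39 + t(6, -4))*B(8, -5) = (-39 + (-21 - 4)²)*8 = (-39 + (-25)²)*8 = (-39 + 625)*8 = 586*8 = 4688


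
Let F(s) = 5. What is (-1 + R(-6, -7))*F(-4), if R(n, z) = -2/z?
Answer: -25/7 ≈ -3.5714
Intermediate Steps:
(-1 + R(-6, -7))*F(-4) = (-1 - 2/(-7))*5 = (-1 - 2*(-⅐))*5 = (-1 + 2/7)*5 = -5/7*5 = -25/7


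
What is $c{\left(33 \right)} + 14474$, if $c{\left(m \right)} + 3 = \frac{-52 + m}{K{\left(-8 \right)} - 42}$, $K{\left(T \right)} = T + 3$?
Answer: $\frac{680156}{47} \approx 14471.0$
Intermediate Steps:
$K{\left(T \right)} = 3 + T$
$c{\left(m \right)} = - \frac{89}{47} - \frac{m}{47}$ ($c{\left(m \right)} = -3 + \frac{-52 + m}{\left(3 - 8\right) - 42} = -3 + \frac{-52 + m}{-5 - 42} = -3 + \frac{-52 + m}{-47} = -3 + \left(-52 + m\right) \left(- \frac{1}{47}\right) = -3 - \left(- \frac{52}{47} + \frac{m}{47}\right) = - \frac{89}{47} - \frac{m}{47}$)
$c{\left(33 \right)} + 14474 = \left(- \frac{89}{47} - \frac{33}{47}\right) + 14474 = - \frac{122}{47} + 14474 = \frac{680156}{47}$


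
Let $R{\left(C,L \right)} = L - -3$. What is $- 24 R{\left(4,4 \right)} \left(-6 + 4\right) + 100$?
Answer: $436$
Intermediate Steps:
$R{\left(C,L \right)} = 3 + L$ ($R{\left(C,L \right)} = L + 3 = 3 + L$)
$- 24 R{\left(4,4 \right)} \left(-6 + 4\right) + 100 = - 24 \left(3 + 4\right) \left(-6 + 4\right) + 100 = - 24 \cdot 7 \left(-2\right) + 100 = \left(-24\right) \left(-14\right) + 100 = 336 + 100 = 436$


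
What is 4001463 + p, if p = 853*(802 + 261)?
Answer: 4908202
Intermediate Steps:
p = 906739 (p = 853*1063 = 906739)
4001463 + p = 4001463 + 906739 = 4908202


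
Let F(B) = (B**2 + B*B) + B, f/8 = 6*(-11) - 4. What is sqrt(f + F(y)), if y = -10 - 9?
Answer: sqrt(143) ≈ 11.958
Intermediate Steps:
f = -560 (f = 8*(6*(-11) - 4) = 8*(-66 - 4) = 8*(-70) = -560)
y = -19
F(B) = B + 2*B**2 (F(B) = (B**2 + B**2) + B = 2*B**2 + B = B + 2*B**2)
sqrt(f + F(y)) = sqrt(-560 - 19*(1 + 2*(-19))) = sqrt(-560 - 19*(1 - 38)) = sqrt(-560 - 19*(-37)) = sqrt(-560 + 703) = sqrt(143)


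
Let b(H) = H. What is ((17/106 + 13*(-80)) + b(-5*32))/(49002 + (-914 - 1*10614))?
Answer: -127183/3972244 ≈ -0.032018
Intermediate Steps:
((17/106 + 13*(-80)) + b(-5*32))/(49002 + (-914 - 1*10614)) = ((17/106 + 13*(-80)) - 5*32)/(49002 + (-914 - 1*10614)) = ((17*(1/106) - 1040) - 160)/(49002 + (-914 - 10614)) = ((17/106 - 1040) - 160)/(49002 - 11528) = (-110223/106 - 160)/37474 = -127183/106*1/37474 = -127183/3972244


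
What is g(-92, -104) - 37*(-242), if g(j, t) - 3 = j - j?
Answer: 8957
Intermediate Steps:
g(j, t) = 3 (g(j, t) = 3 + (j - j) = 3 + 0 = 3)
g(-92, -104) - 37*(-242) = 3 - 37*(-242) = 3 - 1*(-8954) = 3 + 8954 = 8957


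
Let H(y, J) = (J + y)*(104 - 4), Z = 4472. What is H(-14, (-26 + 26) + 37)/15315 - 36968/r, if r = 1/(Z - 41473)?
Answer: 4189733641444/3063 ≈ 1.3679e+9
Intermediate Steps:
H(y, J) = 100*J + 100*y (H(y, J) = (J + y)*100 = 100*J + 100*y)
r = -1/37001 (r = 1/(4472 - 41473) = 1/(-37001) = -1/37001 ≈ -2.7026e-5)
H(-14, (-26 + 26) + 37)/15315 - 36968/r = (100*((-26 + 26) + 37) + 100*(-14))/15315 - 36968/(-1/37001) = (100*(0 + 37) - 1400)*(1/15315) - 36968*(-37001) = (100*37 - 1400)*(1/15315) + 1367852968 = (3700 - 1400)*(1/15315) + 1367852968 = 2300*(1/15315) + 1367852968 = 460/3063 + 1367852968 = 4189733641444/3063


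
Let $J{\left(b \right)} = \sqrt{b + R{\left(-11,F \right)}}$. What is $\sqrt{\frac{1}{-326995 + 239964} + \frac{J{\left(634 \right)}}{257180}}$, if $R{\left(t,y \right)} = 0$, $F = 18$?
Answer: $\frac{\sqrt{-29369211463900 + 9938688245255 \sqrt{634}}}{1598759470} \approx 0.009296$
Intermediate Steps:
$J{\left(b \right)} = \sqrt{b}$ ($J{\left(b \right)} = \sqrt{b + 0} = \sqrt{b}$)
$\sqrt{\frac{1}{-326995 + 239964} + \frac{J{\left(634 \right)}}{257180}} = \sqrt{\frac{1}{-326995 + 239964} + \frac{\sqrt{634}}{257180}} = \sqrt{\frac{1}{-87031} + \sqrt{634} \cdot \frac{1}{257180}} = \sqrt{- \frac{1}{87031} + \frac{\sqrt{634}}{257180}}$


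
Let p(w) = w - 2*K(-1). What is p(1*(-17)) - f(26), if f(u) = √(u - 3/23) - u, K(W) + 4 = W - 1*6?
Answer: 31 - √13685/23 ≈ 25.914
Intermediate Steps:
K(W) = -10 + W (K(W) = -4 + (W - 1*6) = -4 + (W - 6) = -4 + (-6 + W) = -10 + W)
p(w) = 22 + w (p(w) = w - 2*(-10 - 1) = w - 2*(-11) = w + 22 = 22 + w)
f(u) = √(-3/23 + u) - u (f(u) = √(u - 3*1/23) - u = √(u - 3/23) - u = √(-3/23 + u) - u)
p(1*(-17)) - f(26) = (22 + 1*(-17)) - (-1*26 + √(-69 + 529*26)/23) = (22 - 17) - (-26 + √(-69 + 13754)/23) = 5 - (-26 + √13685/23) = 5 + (26 - √13685/23) = 31 - √13685/23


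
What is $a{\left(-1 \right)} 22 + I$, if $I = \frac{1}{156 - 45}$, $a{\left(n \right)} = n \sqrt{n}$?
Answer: $\frac{1}{111} - 22 i \approx 0.009009 - 22.0 i$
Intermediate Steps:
$a{\left(n \right)} = n^{\frac{3}{2}}$
$I = \frac{1}{111} \approx 0.009009$
$a{\left(-1 \right)} 22 + I = \left(-1\right)^{\frac{3}{2}} \cdot 22 + \frac{1}{111} = - i 22 + \frac{1}{111} = - 22 i + \frac{1}{111} = \frac{1}{111} - 22 i$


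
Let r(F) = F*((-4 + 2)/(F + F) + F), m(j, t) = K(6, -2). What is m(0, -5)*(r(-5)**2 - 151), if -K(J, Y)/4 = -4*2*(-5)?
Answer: -68000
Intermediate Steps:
K(J, Y) = -160 (K(J, Y) = -4*(-4*2)*(-5) = -(-32)*(-5) = -4*40 = -160)
m(j, t) = -160
r(F) = F*(F - 1/F) (r(F) = F*(-2*1/(2*F) + F) = F*(-1/F + F) = F*(F - 1/F))
m(0, -5)*(r(-5)**2 - 151) = -160*((-1 + (-5)**2)**2 - 151) = -160*((-1 + 25)**2 - 151) = -160*(24**2 - 151) = -160*(576 - 151) = -160*425 = -68000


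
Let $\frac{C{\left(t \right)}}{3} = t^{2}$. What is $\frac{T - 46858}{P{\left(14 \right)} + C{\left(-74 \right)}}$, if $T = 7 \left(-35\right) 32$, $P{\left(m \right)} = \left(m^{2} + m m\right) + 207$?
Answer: $- \frac{54698}{17027} \approx -3.2124$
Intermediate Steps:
$P{\left(m \right)} = 207 + 2 m^{2}$ ($P{\left(m \right)} = \left(m^{2} + m^{2}\right) + 207 = 2 m^{2} + 207 = 207 + 2 m^{2}$)
$T = -7840$ ($T = \left(-245\right) 32 = -7840$)
$C{\left(t \right)} = 3 t^{2}$
$\frac{T - 46858}{P{\left(14 \right)} + C{\left(-74 \right)}} = \frac{-7840 - 46858}{\left(207 + 2 \cdot 14^{2}\right) + 3 \left(-74\right)^{2}} = - \frac{54698}{\left(207 + 2 \cdot 196\right) + 3 \cdot 5476} = - \frac{54698}{\left(207 + 392\right) + 16428} = - \frac{54698}{599 + 16428} = - \frac{54698}{17027}$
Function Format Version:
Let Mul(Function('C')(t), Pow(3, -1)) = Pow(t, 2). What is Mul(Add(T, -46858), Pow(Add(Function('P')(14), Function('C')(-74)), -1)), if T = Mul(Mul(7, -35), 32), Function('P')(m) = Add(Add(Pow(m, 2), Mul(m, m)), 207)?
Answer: Rational(-54698, 17027) ≈ -3.2124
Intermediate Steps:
Function('P')(m) = Add(207, Mul(2, Pow(m, 2))) (Function('P')(m) = Add(Add(Pow(m, 2), Pow(m, 2)), 207) = Add(Mul(2, Pow(m, 2)), 207) = Add(207, Mul(2, Pow(m, 2))))
T = -7840 (T = Mul(-245, 32) = -7840)
Function('C')(t) = Mul(3, Pow(t, 2))
Mul(Add(T, -46858), Pow(Add(Function('P')(14), Function('C')(-74)), -1)) = Mul(Add(-7840, -46858), Pow(Add(Add(207, Mul(2, Pow(14, 2))), Mul(3, Pow(-74, 2))), -1)) = Mul(-54698, Pow(Add(Add(207, Mul(2, 196)), Mul(3, 5476)), -1)) = Mul(-54698, Pow(Add(Add(207, 392), 16428), -1)) = Mul(-54698, Pow(Add(599, 16428), -1)) = Mul(-54698, Pow(17027, -1)) = Mul(-54698, Rational(1, 17027)) = Rational(-54698, 17027)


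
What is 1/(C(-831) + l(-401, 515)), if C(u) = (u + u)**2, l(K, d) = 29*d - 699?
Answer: 1/2776480 ≈ 3.6017e-7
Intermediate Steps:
l(K, d) = -699 + 29*d
C(u) = 4*u**2 (C(u) = (2*u)**2 = 4*u**2)
1/(C(-831) + l(-401, 515)) = 1/(4*(-831)**2 + (-699 + 29*515)) = 1/(4*690561 + (-699 + 14935)) = 1/(2762244 + 14236) = 1/2776480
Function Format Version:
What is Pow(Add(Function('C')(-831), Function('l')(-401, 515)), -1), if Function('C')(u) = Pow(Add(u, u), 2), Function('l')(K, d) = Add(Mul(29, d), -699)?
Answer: Rational(1, 2776480) ≈ 3.6017e-7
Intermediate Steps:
Function('l')(K, d) = Add(-699, Mul(29, d))
Function('C')(u) = Mul(4, Pow(u, 2)) (Function('C')(u) = Pow(Mul(2, u), 2) = Mul(4, Pow(u, 2)))
Pow(Add(Function('C')(-831), Function('l')(-401, 515)), -1) = Pow(Add(Mul(4, Pow(-831, 2)), Add(-699, Mul(29, 515))), -1) = Pow(Add(Mul(4, 690561), Add(-699, 14935)), -1) = Pow(Add(2762244, 14236), -1) = Pow(2776480, -1) = Rational(1, 2776480)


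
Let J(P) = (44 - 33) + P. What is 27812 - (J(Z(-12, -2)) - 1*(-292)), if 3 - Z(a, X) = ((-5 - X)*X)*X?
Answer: 27494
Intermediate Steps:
Z(a, X) = 3 - X²*(-5 - X) (Z(a, X) = 3 - (-5 - X)*X*X = 3 - X*(-5 - X)*X = 3 - X²*(-5 - X))
J(P) = 11 + P
27812 - (J(Z(-12, -2)) - 1*(-292)) = 27812 - ((11 + (3 + (-2)³ + 5*(-2)²)) - 1*(-292)) = 27812 - ((11 + (3 - 8 + 5*4)) + 292) = 27812 - ((11 + (3 - 8 + 20)) + 292) = 27812 - ((11 + 15) + 292) = 27812 - (26 + 292) = 27812 - 1*318 = 27812 - 318 = 27494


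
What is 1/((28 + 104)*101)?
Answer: 1/13332 ≈ 7.5008e-5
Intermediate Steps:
1/((28 + 104)*101) = 1/(132*101) = 1/13332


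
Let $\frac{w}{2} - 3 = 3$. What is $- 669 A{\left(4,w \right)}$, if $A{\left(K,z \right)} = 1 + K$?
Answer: $-3345$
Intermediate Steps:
$w = 12$ ($w = 6 + 2 \cdot 3 = 6 + 6 = 12$)
$- 669 A{\left(4,w \right)} = - 669 \left(1 + 4\right) = \left(-669\right) 5 = -3345$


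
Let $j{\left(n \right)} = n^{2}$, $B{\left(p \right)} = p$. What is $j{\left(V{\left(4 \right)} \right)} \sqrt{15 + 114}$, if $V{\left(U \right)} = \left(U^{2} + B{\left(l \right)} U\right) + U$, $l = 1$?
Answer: $576 \sqrt{129} \approx 6542.1$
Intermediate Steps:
$V{\left(U \right)} = U^{2} + 2 U$ ($V{\left(U \right)} = \left(U^{2} + 1 U\right) + U = \left(U^{2} + U\right) + U = \left(U + U^{2}\right) + U = U^{2} + 2 U$)
$j{\left(V{\left(4 \right)} \right)} \sqrt{15 + 114} = \left(4 \left(2 + 4\right)\right)^{2} \sqrt{15 + 114} = \left(4 \cdot 6\right)^{2} \sqrt{129} = 24^{2} \sqrt{129} = 576 \sqrt{129}$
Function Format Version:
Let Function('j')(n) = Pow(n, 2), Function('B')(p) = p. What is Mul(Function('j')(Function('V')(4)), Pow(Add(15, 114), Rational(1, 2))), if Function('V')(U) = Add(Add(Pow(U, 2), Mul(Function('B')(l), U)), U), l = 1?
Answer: Mul(576, Pow(129, Rational(1, 2))) ≈ 6542.1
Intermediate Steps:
Function('V')(U) = Add(Pow(U, 2), Mul(2, U)) (Function('V')(U) = Add(Add(Pow(U, 2), Mul(1, U)), U) = Add(Add(Pow(U, 2), U), U) = Add(Add(U, Pow(U, 2)), U) = Add(Pow(U, 2), Mul(2, U)))
Mul(Function('j')(Function('V')(4)), Pow(Add(15, 114), Rational(1, 2))) = Mul(Pow(Mul(4, Add(2, 4)), 2), Pow(Add(15, 114), Rational(1, 2))) = Mul(Pow(Mul(4, 6), 2), Pow(129, Rational(1, 2))) = Mul(Pow(24, 2), Pow(129, Rational(1, 2))) = Mul(576, Pow(129, Rational(1, 2)))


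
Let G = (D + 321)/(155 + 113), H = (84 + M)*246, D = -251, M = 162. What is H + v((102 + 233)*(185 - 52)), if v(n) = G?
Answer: 8109179/134 ≈ 60516.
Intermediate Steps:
H = 60516 (H = (84 + 162)*246 = 246*246 = 60516)
G = 35/134 (G = (-251 + 321)/(155 + 113) = 70/268 = 70*(1/268) = 35/134 ≈ 0.26119)
v(n) = 35/134
H + v((102 + 233)*(185 - 52)) = 60516 + 35/134 = 8109179/134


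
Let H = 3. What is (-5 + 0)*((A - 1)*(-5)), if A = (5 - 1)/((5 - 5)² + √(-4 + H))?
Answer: -25 - 100*I ≈ -25.0 - 100.0*I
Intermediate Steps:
A = -4*I (A = (5 - 1)/((5 - 5)² + √(-4 + 3)) = 4/(0² + √(-1)) = 4/(0 + I) = 4/I = 4*(-I) = -4*I ≈ -4.0*I)
(-5 + 0)*((A - 1)*(-5)) = (-5 + 0)*((-4*I - 1)*(-5)) = -5*(-1 - 4*I)*(-5) = -5*(5 + 20*I) = -25 - 100*I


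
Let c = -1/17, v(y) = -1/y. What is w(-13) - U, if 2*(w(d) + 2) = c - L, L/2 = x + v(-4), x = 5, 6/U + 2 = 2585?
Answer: -426331/58548 ≈ -7.2817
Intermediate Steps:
U = 2/861 (U = 6/(-2 + 2585) = 6/2583 = 6*(1/2583) = 2/861 ≈ 0.0023229)
L = 21/2 (L = 2*(5 - 1/(-4)) = 2*(5 - 1*(-1/4)) = 2*(5 + 1/4) = 2*(21/4) = 21/2 ≈ 10.500)
c = -1/17 (c = -1*1/17 = -1/17 ≈ -0.058824)
w(d) = -495/68 (w(d) = -2 + (-1/17 - 1*21/2)/2 = -2 + (-1/17 - 21/2)/2 = -2 + (1/2)*(-359/34) = -2 - 359/68 = -495/68)
w(-13) - U = -495/68 - 1*2/861 = -495/68 - 2/861 = -426331/58548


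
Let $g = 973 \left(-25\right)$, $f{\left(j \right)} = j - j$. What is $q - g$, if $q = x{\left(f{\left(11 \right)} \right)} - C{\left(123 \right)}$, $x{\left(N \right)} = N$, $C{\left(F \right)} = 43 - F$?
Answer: $24405$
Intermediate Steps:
$f{\left(j \right)} = 0$
$q = 80$ ($q = 0 - \left(43 - 123\right) = 0 - -80 = 0 + 80 = 80$)
$g = -24325$
$q - g = 80 - -24325 = 80 + 24325 = 24405$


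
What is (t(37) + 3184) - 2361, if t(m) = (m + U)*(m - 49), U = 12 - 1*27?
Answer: 559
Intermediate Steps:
U = -15 (U = 12 - 27 = -15)
t(m) = (-49 + m)*(-15 + m) (t(m) = (m - 15)*(m - 49) = (-15 + m)*(-49 + m) = (-49 + m)*(-15 + m))
(t(37) + 3184) - 2361 = ((735 + 37**2 - 64*37) + 3184) - 2361 = ((735 + 1369 - 2368) + 3184) - 2361 = (-264 + 3184) - 2361 = 2920 - 2361 = 559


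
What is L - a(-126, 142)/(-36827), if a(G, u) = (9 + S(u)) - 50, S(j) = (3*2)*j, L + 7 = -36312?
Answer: -1337519002/36827 ≈ -36319.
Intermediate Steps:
L = -36319 (L = -7 - 36312 = -36319)
S(j) = 6*j
a(G, u) = -41 + 6*u (a(G, u) = (9 + 6*u) - 50 = -41 + 6*u)
L - a(-126, 142)/(-36827) = -36319 - (-41 + 6*142)/(-36827) = -36319 - (-41 + 852)*(-1)/36827 = -36319 - 811*(-1)/36827 = -36319 - 1*(-811/36827) = -36319 + 811/36827 = -1337519002/36827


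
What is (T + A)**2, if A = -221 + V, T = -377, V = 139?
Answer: 210681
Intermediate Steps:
A = -82 (A = -221 + 139 = -82)
(T + A)**2 = (-377 - 82)**2 = (-459)**2 = 210681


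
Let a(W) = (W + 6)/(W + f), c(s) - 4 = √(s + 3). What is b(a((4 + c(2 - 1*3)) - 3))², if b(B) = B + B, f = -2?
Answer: 4356/49 - 1984*√2/49 ≈ 31.637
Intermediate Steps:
c(s) = 4 + √(3 + s) (c(s) = 4 + √(s + 3) = 4 + √(3 + s))
a(W) = (6 + W)/(-2 + W) (a(W) = (W + 6)/(W - 2) = (6 + W)/(-2 + W))
b(B) = 2*B
b(a((4 + c(2 - 1*3)) - 3))² = (2*((6 + ((4 + (4 + √(3 + (2 - 1*3)))) - 3))/(-2 + ((4 + (4 + √(3 + (2 - 1*3)))) - 3))))² = (2*((6 + ((4 + (4 + √(3 + (2 - 3)))) - 3))/(-2 + ((4 + (4 + √(3 + (2 - 3)))) - 3))))² = (2*((6 + ((4 + (4 + √(3 - 1))) - 3))/(-2 + ((4 + (4 + √(3 - 1))) - 3))))² = (2*((6 + ((4 + (4 + √2)) - 3))/(-2 + ((4 + (4 + √2)) - 3))))² = (2*((6 + ((8 + √2) - 3))/(-2 + ((8 + √2) - 3))))² = (2*((6 + (5 + √2))/(-2 + (5 + √2))))² = (2*((11 + √2)/(3 + √2)))² = (2*(11 + √2)/(3 + √2))² = 4*(11 + √2)²/(3 + √2)²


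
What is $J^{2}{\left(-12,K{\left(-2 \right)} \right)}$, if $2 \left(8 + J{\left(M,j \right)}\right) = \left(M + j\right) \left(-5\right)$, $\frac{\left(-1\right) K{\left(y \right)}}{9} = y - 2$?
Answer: $4624$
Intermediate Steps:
$K{\left(y \right)} = 18 - 9 y$ ($K{\left(y \right)} = - 9 \left(y - 2\right) = - 9 \left(-2 + y\right) = 18 - 9 y$)
$J{\left(M,j \right)} = -8 - \frac{5 M}{2} - \frac{5 j}{2}$ ($J{\left(M,j \right)} = -8 + \frac{\left(M + j\right) \left(-5\right)}{2} = -8 + \frac{- 5 M - 5 j}{2} = -8 - \left(\frac{5 M}{2} + \frac{5 j}{2}\right) = -8 - \frac{5 M}{2} - \frac{5 j}{2}$)
$J^{2}{\left(-12,K{\left(-2 \right)} \right)} = \left(-8 - -30 - \frac{5 \left(18 - -18\right)}{2}\right)^{2} = \left(-8 + 30 - \frac{5 \left(18 + 18\right)}{2}\right)^{2} = \left(-8 + 30 - 90\right)^{2} = \left(-68\right)^{2} = 4624$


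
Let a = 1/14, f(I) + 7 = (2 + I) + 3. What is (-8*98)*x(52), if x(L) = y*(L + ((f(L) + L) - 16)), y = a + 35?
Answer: -3794448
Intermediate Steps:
f(I) = -2 + I (f(I) = -7 + ((2 + I) + 3) = -7 + (5 + I) = -2 + I)
a = 1/14 ≈ 0.071429
y = 491/14 (y = 1/14 + 35 = 491/14 ≈ 35.071)
x(L) = -4419/7 + 1473*L/14 (x(L) = 491*(L + (((-2 + L) + L) - 16))/14 = 491*(L + ((-2 + 2*L) - 16))/14 = 491*(L + (-18 + 2*L))/14 = 491*(-18 + 3*L)/14 = -4419/7 + 1473*L/14)
(-8*98)*x(52) = (-8*98)*(-4419/7 + (1473/14)*52) = -784*(-4419/7 + 38298/7) = -784*33879/7 = -3794448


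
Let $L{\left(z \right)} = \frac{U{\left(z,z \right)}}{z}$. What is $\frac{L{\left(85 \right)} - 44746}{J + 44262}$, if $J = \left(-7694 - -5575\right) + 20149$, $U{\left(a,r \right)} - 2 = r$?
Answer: $- \frac{3803323}{5294820} \approx -0.71831$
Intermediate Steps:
$U{\left(a,r \right)} = 2 + r$
$L{\left(z \right)} = \frac{2 + z}{z}$
$J = 18030$ ($J = \left(-7694 + 5575\right) + 20149 = -2119 + 20149 = 18030$)
$\frac{L{\left(85 \right)} - 44746}{J + 44262} = \frac{\frac{2 + 85}{85} - 44746}{18030 + 44262} = \frac{\frac{1}{85} \cdot 87 - 44746}{62292} = \left(\frac{87}{85} - 44746\right) \frac{1}{62292} = \left(- \frac{3803323}{85}\right) \frac{1}{62292} = - \frac{3803323}{5294820}$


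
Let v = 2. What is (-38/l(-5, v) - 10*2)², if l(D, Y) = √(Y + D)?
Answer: -244/3 - 1520*I*√3/3 ≈ -81.333 - 877.57*I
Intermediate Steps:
l(D, Y) = √(D + Y)
(-38/l(-5, v) - 10*2)² = (-38/√(-5 + 2) - 10*2)² = (-38*(-I*√3/3) - 20)² = (-(-38)*I*√3/3 - 20)² = (38*I*√3/3 - 20)² = (-20 + 38*I*√3/3)²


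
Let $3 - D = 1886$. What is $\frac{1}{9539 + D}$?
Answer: $\frac{1}{7656} \approx 0.00013062$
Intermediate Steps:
$D = -1883$ ($D = 3 - 1886 = -1883$)
$\frac{1}{9539 + D} = \frac{1}{9539 - 1883} = \frac{1}{7656}$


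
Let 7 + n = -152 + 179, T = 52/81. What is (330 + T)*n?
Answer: 535640/81 ≈ 6612.8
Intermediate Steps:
T = 52/81 (T = 52*(1/81) = 52/81 ≈ 0.64198)
n = 20 (n = -7 + (-152 + 179) = -7 + 27 = 20)
(330 + T)*n = (330 + 52/81)*20 = (26782/81)*20 = 535640/81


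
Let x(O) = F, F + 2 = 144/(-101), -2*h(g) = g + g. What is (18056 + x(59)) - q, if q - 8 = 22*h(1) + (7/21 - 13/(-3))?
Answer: 5472758/303 ≈ 18062.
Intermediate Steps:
h(g) = -g (h(g) = -(g + g)/2 = -g)
F = -346/101 (F = -2 + 144/(-101) = -2 + 144*(-1/101) = -2 - 144/101 = -346/101 ≈ -3.4257)
x(O) = -346/101
q = -28/3 (q = 8 + (22*(-1*1) + (7/21 - 13/(-3))) = 8 + (22*(-1) + (7*(1/21) - 13*(-⅓))) = 8 + (-22 + (⅓ + 13/3)) = 8 + (-22 + 14/3) = 8 - 52/3 = -28/3 ≈ -9.3333)
(18056 + x(59)) - q = (18056 - 346/101) - 1*(-28/3) = 1823310/101 + 28/3 = 5472758/303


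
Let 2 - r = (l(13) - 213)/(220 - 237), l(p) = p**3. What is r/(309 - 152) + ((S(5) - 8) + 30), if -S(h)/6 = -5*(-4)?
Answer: -259544/2669 ≈ -97.244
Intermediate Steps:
S(h) = -120 (S(h) = -(-30)*(-4) = -6*20 = -120)
r = 2018/17 (r = 2 - (13**3 - 213)/(220 - 237) = 2 - (2197 - 213)/(-17) = 2 - 1984*(-1)/17 = 2 - 1*(-1984/17) = 2 + 1984/17 = 2018/17 ≈ 118.71)
r/(309 - 152) + ((S(5) - 8) + 30) = 2018/(17*(309 - 152)) + ((-120 - 8) + 30) = (2018/17)/157 + (-128 + 30) = (2018/17)*(1/157) - 98 = 2018/2669 - 98 = -259544/2669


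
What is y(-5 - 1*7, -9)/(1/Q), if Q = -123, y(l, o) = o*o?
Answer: -9963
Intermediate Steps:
y(l, o) = o²
y(-5 - 1*7, -9)/(1/Q) = (-9)²/(1/(-123)) = 81/(-1/123) = 81*(-123) = -9963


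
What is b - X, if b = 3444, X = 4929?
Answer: -1485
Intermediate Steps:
b - X = 3444 - 1*4929 = 3444 - 4929 = -1485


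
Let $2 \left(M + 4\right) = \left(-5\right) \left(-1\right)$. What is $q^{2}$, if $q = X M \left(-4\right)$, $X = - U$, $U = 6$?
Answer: $1296$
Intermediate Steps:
$M = - \frac{3}{2}$ ($M = -4 + \frac{\left(-5\right) \left(-1\right)}{2} = -4 + \frac{1}{2} \cdot 5 = -4 + \frac{5}{2} = - \frac{3}{2} \approx -1.5$)
$X = -6$ ($X = \left(-1\right) 6 = -6$)
$q = -36$ ($q = \left(-6\right) \left(- \frac{3}{2}\right) \left(-4\right) = 9 \left(-4\right) = -36$)
$q^{2} = \left(-36\right)^{2} = 1296$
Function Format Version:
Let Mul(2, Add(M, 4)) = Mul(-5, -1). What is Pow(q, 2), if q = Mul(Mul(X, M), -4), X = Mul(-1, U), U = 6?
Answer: 1296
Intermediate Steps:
M = Rational(-3, 2) (M = Add(-4, Mul(Rational(1, 2), Mul(-5, -1))) = Add(-4, Mul(Rational(1, 2), 5)) = Add(-4, Rational(5, 2)) = Rational(-3, 2) ≈ -1.5000)
X = -6 (X = Mul(-1, 6) = -6)
q = -36 (q = Mul(Mul(-6, Rational(-3, 2)), -4) = Mul(9, -4) = -36)
Pow(q, 2) = Pow(-36, 2) = 1296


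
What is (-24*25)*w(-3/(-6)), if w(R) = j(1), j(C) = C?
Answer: -600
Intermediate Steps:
w(R) = 1
(-24*25)*w(-3/(-6)) = -24*25*1 = -600*1 = -600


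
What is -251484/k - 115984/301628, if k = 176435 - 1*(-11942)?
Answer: -24425833480/14204944439 ≈ -1.7195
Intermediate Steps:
k = 188377 (k = 176435 + 11942 = 188377)
-251484/k - 115984/301628 = -251484/188377 - 115984/301628 = -251484*1/188377 - 115984*1/301628 = -251484/188377 - 28996/75407 = -24425833480/14204944439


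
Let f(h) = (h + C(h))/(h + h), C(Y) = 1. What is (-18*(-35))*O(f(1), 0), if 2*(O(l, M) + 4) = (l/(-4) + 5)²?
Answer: 73395/16 ≈ 4587.2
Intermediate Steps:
f(h) = (1 + h)/(2*h) (f(h) = (h + 1)/(h + h) = (1 + h)/((2*h)) = (1 + h)*(1/(2*h)) = (1 + h)/(2*h))
O(l, M) = -4 + (5 - l/4)²/2 (O(l, M) = -4 + (l/(-4) + 5)²/2 = -4 + (l*(-¼) + 5)²/2 = -4 + (-l/4 + 5)²/2 = -4 + (5 - l/4)²/2)
(-18*(-35))*O(f(1), 0) = (-18*(-35))*(-4 + (-20 + (½)*(1 + 1)/1)²/32) = 630*(-4 + (-20 + (½)*1*2)²/32) = 630*(-4 + (-20 + 1)²/32) = 630*(-4 + (1/32)*(-19)²) = 630*(-4 + (1/32)*361) = 630*(-4 + 361/32) = 630*(233/32) = 73395/16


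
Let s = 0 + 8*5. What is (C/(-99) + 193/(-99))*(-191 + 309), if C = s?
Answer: -27494/99 ≈ -277.72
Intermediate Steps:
s = 40 (s = 0 + 40 = 40)
C = 40
(C/(-99) + 193/(-99))*(-191 + 309) = (40/(-99) + 193/(-99))*(-191 + 309) = (40*(-1/99) + 193*(-1/99))*118 = (-40/99 - 193/99)*118 = -233/99*118 = -27494/99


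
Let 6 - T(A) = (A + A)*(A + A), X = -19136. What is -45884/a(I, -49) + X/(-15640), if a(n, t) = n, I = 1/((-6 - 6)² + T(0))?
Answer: -585020896/85 ≈ -6.8826e+6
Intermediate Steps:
T(A) = 6 - 4*A² (T(A) = 6 - (A + A)*(A + A) = 6 - 2*A*2*A = 6 - 4*A²)
I = 1/150 (I = 1/((-6 - 6)² + (6 - 4*0²)) = 1/((-12)² + (6 - 4*0)) = 1/(144 + (6 + 0)) = 1/(144 + 6) = 1/150 ≈ 0.0066667)
-45884/a(I, -49) + X/(-15640) = -45884/1/150 - 19136/(-15640) = -45884*150 - 19136*(-1/15640) = -6882600 + 104/85 = -585020896/85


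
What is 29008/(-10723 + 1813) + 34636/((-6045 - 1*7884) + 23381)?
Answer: 4302893/10527165 ≈ 0.40874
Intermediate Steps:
29008/(-10723 + 1813) + 34636/((-6045 - 1*7884) + 23381) = 29008/(-8910) + 34636/((-6045 - 7884) + 23381) = 29008*(-1/8910) + 34636/(-13929 + 23381) = -14504/4455 + 34636/9452 = -14504/4455 + 34636*(1/9452) = -14504/4455 + 8659/2363 = 4302893/10527165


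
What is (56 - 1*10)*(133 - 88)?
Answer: 2070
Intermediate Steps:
(56 - 1*10)*(133 - 88) = (56 - 10)*45 = 46*45 = 2070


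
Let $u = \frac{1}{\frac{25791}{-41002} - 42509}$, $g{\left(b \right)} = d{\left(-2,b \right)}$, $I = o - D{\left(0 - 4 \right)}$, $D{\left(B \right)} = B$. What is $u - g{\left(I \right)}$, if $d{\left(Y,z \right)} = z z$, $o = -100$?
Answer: $- \frac{16063301960746}{1742979809} \approx -9216.0$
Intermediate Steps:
$d{\left(Y,z \right)} = z^{2}$
$I = -96$ ($I = -100 - \left(0 - 4\right) = -100 - -4 = -100 + 4 = -96$)
$g{\left(b \right)} = b^{2}$
$u = - \frac{41002}{1742979809}$ ($u = \frac{1}{25791 \left(- \frac{1}{41002}\right) - 42509} = \frac{1}{- \frac{25791}{41002} - 42509} = \frac{1}{- \frac{1742979809}{41002}} = - \frac{41002}{1742979809} \approx -2.3524 \cdot 10^{-5}$)
$u - g{\left(I \right)} = - \frac{41002}{1742979809} - \left(-96\right)^{2} = - \frac{41002}{1742979809} - 9216 = - \frac{16063301960746}{1742979809}$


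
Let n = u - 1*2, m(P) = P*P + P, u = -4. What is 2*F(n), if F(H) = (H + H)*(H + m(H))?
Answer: -576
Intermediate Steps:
m(P) = P + P² (m(P) = P² + P = P + P²)
n = -6 (n = -4 - 1*2 = -4 - 2 = -6)
F(H) = 2*H*(H + H*(1 + H)) (F(H) = (H + H)*(H + H*(1 + H)) = (2*H)*(H + H*(1 + H)) = 2*H*(H + H*(1 + H)))
2*F(n) = 2*(2*(-6)²*(2 - 6)) = 2*(2*36*(-4)) = 2*(-288) = -576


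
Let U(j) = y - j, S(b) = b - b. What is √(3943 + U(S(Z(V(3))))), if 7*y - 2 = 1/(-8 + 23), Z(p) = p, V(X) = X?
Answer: √43474830/105 ≈ 62.796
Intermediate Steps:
S(b) = 0
y = 31/105 (y = 2/7 + 1/(7*(-8 + 23)) = 2/7 + (⅐)/15 = 2/7 + (⅐)*(1/15) = 2/7 + 1/105 = 31/105 ≈ 0.29524)
U(j) = 31/105 - j
√(3943 + U(S(Z(V(3))))) = √(3943 + (31/105 - 1*0)) = √(3943 + (31/105 + 0)) = √(3943 + 31/105) = √(414046/105) = √43474830/105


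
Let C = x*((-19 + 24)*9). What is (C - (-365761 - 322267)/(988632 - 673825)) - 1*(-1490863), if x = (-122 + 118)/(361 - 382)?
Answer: 3285362463703/2203649 ≈ 1.4909e+6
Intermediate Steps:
x = 4/21 (x = -4/(-21) = -4*(-1/21) = 4/21 ≈ 0.19048)
C = 60/7 (C = 4*((-19 + 24)*9)/21 = 4*(5*9)/21 = (4/21)*45 = 60/7 ≈ 8.5714)
(C - (-365761 - 322267)/(988632 - 673825)) - 1*(-1490863) = (60/7 - (-365761 - 322267)/(988632 - 673825)) - 1*(-1490863) = (60/7 - (-688028)/314807) + 1490863 = (60/7 - 1*(-688028/314807)) + 1490863 = (60/7 + 688028/314807) + 1490863 = 23704616/2203649 + 1490863 = 3285362463703/2203649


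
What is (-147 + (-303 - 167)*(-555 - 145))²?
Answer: 108144295609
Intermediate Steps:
(-147 + (-303 - 167)*(-555 - 145))² = (-147 - 470*(-700))² = (-147 + 329000)² = 328853² = 108144295609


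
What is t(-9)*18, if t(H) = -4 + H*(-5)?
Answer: 738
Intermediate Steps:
t(H) = -4 - 5*H
t(-9)*18 = (-4 - 5*(-9))*18 = (-4 + 45)*18 = 41*18 = 738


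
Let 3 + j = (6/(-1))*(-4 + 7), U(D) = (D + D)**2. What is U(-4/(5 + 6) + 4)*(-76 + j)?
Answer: -620800/121 ≈ -5130.6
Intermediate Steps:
U(D) = 4*D**2 (U(D) = (2*D)**2 = 4*D**2)
j = -21 (j = -3 + (6/(-1))*(-4 + 7) = -3 + (6*(-1))*3 = -3 - 6*3 = -3 - 18 = -21)
U(-4/(5 + 6) + 4)*(-76 + j) = (4*(-4/(5 + 6) + 4)**2)*(-76 - 21) = (4*(-4/11 + 4)**2)*(-97) = (4*(40/11)**2)*(-97) = (4*(1600/121))*(-97) = (6400/121)*(-97) = -620800/121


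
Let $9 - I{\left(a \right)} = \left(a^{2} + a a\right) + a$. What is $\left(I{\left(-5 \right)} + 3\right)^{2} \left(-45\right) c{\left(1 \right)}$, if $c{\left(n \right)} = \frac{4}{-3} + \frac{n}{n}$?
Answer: $16335$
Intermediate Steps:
$I{\left(a \right)} = 9 - a - 2 a^{2}$ ($I{\left(a \right)} = 9 - \left(\left(a^{2} + a a\right) + a\right) = 9 - \left(\left(a^{2} + a^{2}\right) + a\right) = 9 - \left(2 a^{2} + a\right) = 9 - \left(a + 2 a^{2}\right) = 9 - a - 2 a^{2}$)
$c{\left(n \right)} = - \frac{1}{3}$ ($c{\left(n \right)} = 4 \left(- \frac{1}{3}\right) + 1 = - \frac{4}{3} + 1 = - \frac{1}{3}$)
$\left(I{\left(-5 \right)} + 3\right)^{2} \left(-45\right) c{\left(1 \right)} = \left(\left(9 - -5 - 2 \left(-5\right)^{2}\right) + 3\right)^{2} \left(-45\right) \left(- \frac{1}{3}\right) = \left(\left(9 + 5 - 50\right) + 3\right)^{2} \left(-45\right) \left(- \frac{1}{3}\right) = \left(-36 + 3\right)^{2} \left(-45\right) \left(- \frac{1}{3}\right) = \left(-33\right)^{2} \left(-45\right) \left(- \frac{1}{3}\right) = 1089 \left(-45\right) \left(- \frac{1}{3}\right) = \left(-49005\right) \left(- \frac{1}{3}\right) = 16335$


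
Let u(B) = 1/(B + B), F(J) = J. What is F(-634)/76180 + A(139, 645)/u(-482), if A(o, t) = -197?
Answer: 7233595403/38090 ≈ 1.8991e+5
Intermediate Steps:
u(B) = 1/(2*B)
F(-634)/76180 + A(139, 645)/u(-482) = -634/76180 - 197/((½)/(-482)) = -634*1/76180 - 197/((½)*(-1/482)) = -317/38090 - 197/(-1/964) = -317/38090 - 197*(-964) = -317/38090 + 189908 = 7233595403/38090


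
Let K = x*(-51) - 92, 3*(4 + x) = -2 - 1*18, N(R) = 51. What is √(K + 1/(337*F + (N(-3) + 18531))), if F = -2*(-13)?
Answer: √21122366701/6836 ≈ 21.260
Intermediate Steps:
x = -32/3 (x = -4 + (-2 - 1*18)/3 = -4 + (-2 - 18)/3 = -4 + (⅓)*(-20) = -4 - 20/3 = -32/3 ≈ -10.667)
F = 26
K = 452 (K = -32/3*(-51) - 92 = 544 - 92 = 452)
√(K + 1/(337*F + (N(-3) + 18531))) = √(452 + 1/(337*26 + (51 + 18531))) = √(452 + 1/(8762 + 18582)) = √(452 + 1/27344) = √(12359489/27344) = √21122366701/6836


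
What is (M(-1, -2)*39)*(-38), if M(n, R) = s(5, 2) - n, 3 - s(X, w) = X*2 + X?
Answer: 16302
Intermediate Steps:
s(X, w) = 3 - 3*X (s(X, w) = 3 - (X*2 + X) = 3 - (2*X + X) = 3 - 3*X)
M(n, R) = -12 - n (M(n, R) = (3 - 3*5) - n = (3 - 15) - n = -12 - n)
(M(-1, -2)*39)*(-38) = ((-12 - 1*(-1))*39)*(-38) = ((-12 + 1)*39)*(-38) = -11*39*(-38) = -429*(-38) = 16302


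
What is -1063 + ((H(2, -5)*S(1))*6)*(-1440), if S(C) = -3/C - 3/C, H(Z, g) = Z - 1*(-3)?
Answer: 258137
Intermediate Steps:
H(Z, g) = 3 + Z (H(Z, g) = Z + 3 = 3 + Z)
S(C) = -6/C
-1063 + ((H(2, -5)*S(1))*6)*(-1440) = -1063 + (((3 + 2)*(-6/1))*6)*(-1440) = -1063 + ((5*(-6*1))*6)*(-1440) = -1063 + ((5*(-6))*6)*(-1440) = -1063 - 30*6*(-1440) = -1063 - 180*(-1440) = -1063 + 259200 = 258137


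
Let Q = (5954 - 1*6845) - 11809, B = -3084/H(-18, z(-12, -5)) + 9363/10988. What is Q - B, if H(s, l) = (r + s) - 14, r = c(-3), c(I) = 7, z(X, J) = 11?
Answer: -3522811067/274700 ≈ -12824.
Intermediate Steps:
r = 7
H(s, l) = -7 + s (H(s, l) = (7 + s) - 14 = -7 + s)
B = 34121067/274700 (B = -3084/(-7 - 18) + 9363/10988 = -3084/(-25) + 9363*(1/10988) = -3084*(-1/25) + 9363/10988 = 3084/25 + 9363/10988 = 34121067/274700 ≈ 124.21)
Q = -12700 (Q = (5954 - 6845) - 11809 = -891 - 11809 = -12700)
Q - B = -12700 - 1*34121067/274700 = -12700 - 34121067/274700 = -3522811067/274700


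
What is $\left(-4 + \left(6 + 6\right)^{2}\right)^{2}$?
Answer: $19600$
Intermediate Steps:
$\left(-4 + \left(6 + 6\right)^{2}\right)^{2} = \left(-4 + 12^{2}\right)^{2} = \left(-4 + 144\right)^{2} = 140^{2} = 19600$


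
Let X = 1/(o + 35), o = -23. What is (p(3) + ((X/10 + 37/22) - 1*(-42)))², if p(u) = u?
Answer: 3798380161/1742400 ≈ 2180.0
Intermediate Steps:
X = 1/12 (X = 1/(-23 + 35) = 1/12 ≈ 0.083333)
(p(3) + ((X/10 + 37/22) - 1*(-42)))² = (3 + (((1/12)/10 + 37/22) - 1*(-42)))² = (3 + (((1/12)*(⅒) + 37*(1/22)) + 42))² = (3 + ((1/120 + 37/22) + 42))² = (3 + (2231/1320 + 42))² = (3 + 57671/1320)² = (61631/1320)² = 3798380161/1742400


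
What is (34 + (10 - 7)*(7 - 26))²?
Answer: 529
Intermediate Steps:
(34 + (10 - 7)*(7 - 26))² = (34 + 3*(-19))² = (34 - 57)² = (-23)² = 529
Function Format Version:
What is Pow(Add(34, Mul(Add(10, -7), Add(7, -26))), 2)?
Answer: 529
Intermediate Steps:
Pow(Add(34, Mul(Add(10, -7), Add(7, -26))), 2) = Pow(Add(34, Mul(3, -19)), 2) = Pow(Add(34, -57), 2) = Pow(-23, 2) = 529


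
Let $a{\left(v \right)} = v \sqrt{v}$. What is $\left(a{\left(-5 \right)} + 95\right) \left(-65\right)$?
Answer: $-6175 + 325 i \sqrt{5} \approx -6175.0 + 726.72 i$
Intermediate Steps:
$a{\left(v \right)} = v^{\frac{3}{2}}$
$\left(a{\left(-5 \right)} + 95\right) \left(-65\right) = \left(\left(-5\right)^{\frac{3}{2}} + 95\right) \left(-65\right) = \left(- 5 i \sqrt{5} + 95\right) \left(-65\right) = \left(95 - 5 i \sqrt{5}\right) \left(-65\right) = -6175 + 325 i \sqrt{5}$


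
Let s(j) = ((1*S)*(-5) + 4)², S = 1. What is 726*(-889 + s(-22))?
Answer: -644688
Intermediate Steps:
s(j) = 1 (s(j) = ((1*1)*(-5) + 4)² = (1*(-5) + 4)² = (-5 + 4)² = (-1)² = 1)
726*(-889 + s(-22)) = 726*(-889 + 1) = 726*(-888) = -644688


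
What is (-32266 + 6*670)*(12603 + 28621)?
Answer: -1164413104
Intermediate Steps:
(-32266 + 6*670)*(12603 + 28621) = (-32266 + 4020)*41224 = -28246*41224 = -1164413104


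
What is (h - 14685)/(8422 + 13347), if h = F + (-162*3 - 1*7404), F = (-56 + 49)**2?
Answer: -22526/21769 ≈ -1.0348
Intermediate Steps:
F = 49 (F = (-7)**2 = 49)
h = -7841 (h = 49 + (-162*3 - 1*7404) = 49 + (-486 - 7404) = 49 - 7890 = -7841)
(h - 14685)/(8422 + 13347) = (-7841 - 14685)/(8422 + 13347) = -22526/21769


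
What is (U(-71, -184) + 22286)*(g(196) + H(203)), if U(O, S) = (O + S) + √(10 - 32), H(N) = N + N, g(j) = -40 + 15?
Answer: 8393811 + 381*I*√22 ≈ 8.3938e+6 + 1787.0*I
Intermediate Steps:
g(j) = -25
H(N) = 2*N
U(O, S) = O + S + I*√22 (U(O, S) = (O + S) + √(-22) = (O + S) + I*√22 = O + S + I*√22)
(U(-71, -184) + 22286)*(g(196) + H(203)) = ((-71 - 184 + I*√22) + 22286)*(-25 + 2*203) = ((-255 + I*√22) + 22286)*(-25 + 406) = (22031 + I*√22)*381 = 8393811 + 381*I*√22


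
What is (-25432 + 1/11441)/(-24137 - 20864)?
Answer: 290967511/514856441 ≈ 0.56514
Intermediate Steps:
(-25432 + 1/11441)/(-24137 - 20864) = (-25432 + 1/11441)/(-45001) = -290967511/11441*(-1/45001) = 290967511/514856441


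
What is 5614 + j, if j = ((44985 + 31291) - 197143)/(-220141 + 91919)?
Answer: 719959175/128222 ≈ 5614.9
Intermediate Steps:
j = 120867/128222 (j = (76276 - 197143)/(-128222) = -120867*(-1/128222) = 120867/128222 ≈ 0.94264)
5614 + j = 5614 + 120867/128222 = 719959175/128222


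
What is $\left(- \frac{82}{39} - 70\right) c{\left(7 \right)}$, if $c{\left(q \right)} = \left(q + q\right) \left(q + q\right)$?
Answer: $- \frac{551152}{39} \approx -14132.0$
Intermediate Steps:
$c{\left(q \right)} = 4 q^{2}$ ($c{\left(q \right)} = 2 q 2 q = 4 q^{2}$)
$\left(- \frac{82}{39} - 70\right) c{\left(7 \right)} = \left(- \frac{82}{39} - 70\right) 4 \cdot 7^{2} = \left(\left(-82\right) \frac{1}{39} - 70\right) 4 \cdot 49 = \left(- \frac{82}{39} - 70\right) 196 = \left(- \frac{2812}{39}\right) 196 = - \frac{551152}{39}$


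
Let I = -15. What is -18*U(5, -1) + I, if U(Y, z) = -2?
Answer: 21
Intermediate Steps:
-18*U(5, -1) + I = -18*(-2) - 15 = 36 - 15 = 21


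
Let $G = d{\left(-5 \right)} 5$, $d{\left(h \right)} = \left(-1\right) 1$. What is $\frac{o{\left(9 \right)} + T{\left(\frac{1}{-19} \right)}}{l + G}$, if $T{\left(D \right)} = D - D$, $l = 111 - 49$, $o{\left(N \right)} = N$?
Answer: $\frac{3}{19} \approx 0.15789$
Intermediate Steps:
$l = 62$
$d{\left(h \right)} = -1$
$T{\left(D \right)} = 0$
$G = -5$ ($G = \left(-1\right) 5 = -5$)
$\frac{o{\left(9 \right)} + T{\left(\frac{1}{-19} \right)}}{l + G} = \frac{9 + 0}{62 - 5} = \frac{9}{57} = 9 \cdot \frac{1}{57} = \frac{3}{19}$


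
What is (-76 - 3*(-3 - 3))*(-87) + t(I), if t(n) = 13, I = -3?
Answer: 5059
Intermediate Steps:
(-76 - 3*(-3 - 3))*(-87) + t(I) = (-76 - 3*(-3 - 3))*(-87) + 13 = (-76 - 3*(-6))*(-87) + 13 = (-76 - 1*(-18))*(-87) + 13 = (-76 + 18)*(-87) + 13 = -58*(-87) + 13 = 5046 + 13 = 5059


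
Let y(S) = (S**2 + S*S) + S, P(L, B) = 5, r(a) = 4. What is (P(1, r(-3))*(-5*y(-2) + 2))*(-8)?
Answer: 1120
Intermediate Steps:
y(S) = S + 2*S**2 (y(S) = (S**2 + S**2) + S = 2*S**2 + S = S + 2*S**2)
(P(1, r(-3))*(-5*y(-2) + 2))*(-8) = (5*(-(-10)*(1 + 2*(-2)) + 2))*(-8) = (5*(-(-10)*(1 - 4) + 2))*(-8) = (5*(-(-10)*(-3) + 2))*(-8) = (5*(-5*6 + 2))*(-8) = (5*(-30 + 2))*(-8) = (5*(-28))*(-8) = -140*(-8) = 1120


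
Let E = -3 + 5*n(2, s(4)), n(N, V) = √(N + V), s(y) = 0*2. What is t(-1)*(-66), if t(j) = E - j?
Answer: 132 - 330*√2 ≈ -334.69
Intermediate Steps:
s(y) = 0
E = -3 + 5*√2 (E = -3 + 5*√(2 + 0) = -3 + 5*√2 ≈ 4.0711)
t(j) = -3 - j + 5*√2 (t(j) = (-3 + 5*√2) - j = -3 - j + 5*√2)
t(-1)*(-66) = (-3 - 1*(-1) + 5*√2)*(-66) = (-3 + 1 + 5*√2)*(-66) = (-2 + 5*√2)*(-66) = 132 - 330*√2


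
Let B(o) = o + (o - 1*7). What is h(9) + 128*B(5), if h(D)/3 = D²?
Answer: 627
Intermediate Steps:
B(o) = -7 + 2*o (B(o) = o + (o - 7) = o + (-7 + o) = -7 + 2*o)
h(D) = 3*D²
h(9) + 128*B(5) = 3*9² + 128*(-7 + 2*5) = 3*81 + 128*(-7 + 10) = 243 + 128*3 = 243 + 384 = 627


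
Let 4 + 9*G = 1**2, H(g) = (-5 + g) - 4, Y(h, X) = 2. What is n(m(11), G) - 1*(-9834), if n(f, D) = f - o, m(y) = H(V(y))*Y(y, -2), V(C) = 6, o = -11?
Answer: 9839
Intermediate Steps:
H(g) = -9 + g
G = -1/3 (G = -4/9 + (1/9)*1**2 = -4/9 + (1/9)*1 = -4/9 + 1/9 = -1/3 ≈ -0.33333)
m(y) = -6 (m(y) = (-9 + 6)*2 = -3*2 = -6)
n(f, D) = 11 + f (n(f, D) = f - 1*(-11) = f + 11 = 11 + f)
n(m(11), G) - 1*(-9834) = (11 - 6) - 1*(-9834) = 5 + 9834 = 9839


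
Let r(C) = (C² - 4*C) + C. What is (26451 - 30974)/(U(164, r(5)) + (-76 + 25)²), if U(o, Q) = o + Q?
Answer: -4523/2775 ≈ -1.6299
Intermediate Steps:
r(C) = C² - 3*C
U(o, Q) = Q + o
(26451 - 30974)/(U(164, r(5)) + (-76 + 25)²) = (26451 - 30974)/((5*(-3 + 5) + 164) + (-76 + 25)²) = -4523/((5*2 + 164) + (-51)²) = -4523/((10 + 164) + 2601) = -4523/(174 + 2601) = -4523/2775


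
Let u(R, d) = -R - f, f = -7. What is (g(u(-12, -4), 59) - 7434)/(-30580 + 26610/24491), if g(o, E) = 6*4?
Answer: 18147831/74890817 ≈ 0.24232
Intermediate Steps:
u(R, d) = 7 - R (u(R, d) = -R - 1*(-7) = -R + 7 = 7 - R)
g(o, E) = 24
(g(u(-12, -4), 59) - 7434)/(-30580 + 26610/24491) = (24 - 7434)/(-30580 + 26610/24491) = -7410/(-30580 + 26610*(1/24491)) = -7410/(-30580 + 26610/24491) = -7410/(-748908170/24491) = -7410*(-24491/748908170) = 18147831/74890817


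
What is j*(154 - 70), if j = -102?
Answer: -8568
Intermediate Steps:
j*(154 - 70) = -102*(154 - 70) = -102*84 = -8568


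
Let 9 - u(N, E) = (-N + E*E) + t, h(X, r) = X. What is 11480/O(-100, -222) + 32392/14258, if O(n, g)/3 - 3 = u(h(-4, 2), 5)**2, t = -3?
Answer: 24007154/1561251 ≈ 15.377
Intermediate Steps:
u(N, E) = 12 + N - E**2 (u(N, E) = 9 - ((-N + E*E) - 3) = 9 - ((-N + E**2) - 3) = 9 - ((E**2 - N) - 3) = 9 - (-3 + E**2 - N) = 9 + (3 + N - E**2) = 12 + N - E**2)
O(n, g) = 876 (O(n, g) = 9 + 3*(12 - 4 - 1*5**2)**2 = 9 + 3*(12 - 4 - 1*25)**2 = 9 + 3*(12 - 4 - 25)**2 = 9 + 3*(-17)**2 = 9 + 3*289 = 9 + 867 = 876)
11480/O(-100, -222) + 32392/14258 = 11480/876 + 32392/14258 = 11480*(1/876) + 32392*(1/14258) = 2870/219 + 16196/7129 = 24007154/1561251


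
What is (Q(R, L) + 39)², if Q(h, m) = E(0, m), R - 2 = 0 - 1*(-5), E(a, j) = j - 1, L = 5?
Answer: 1849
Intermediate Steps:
E(a, j) = -1 + j
R = 7 (R = 2 + (0 - 1*(-5)) = 2 + (0 + 5) = 2 + 5 = 7)
Q(h, m) = -1 + m
(Q(R, L) + 39)² = ((-1 + 5) + 39)² = (4 + 39)² = 43² = 1849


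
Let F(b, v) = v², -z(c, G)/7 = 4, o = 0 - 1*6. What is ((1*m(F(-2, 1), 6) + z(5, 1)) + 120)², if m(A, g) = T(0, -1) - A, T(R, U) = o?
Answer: 7225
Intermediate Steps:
o = -6 (o = 0 - 6 = -6)
z(c, G) = -28 (z(c, G) = -7*4 = -28)
T(R, U) = -6
m(A, g) = -6 - A
((1*m(F(-2, 1), 6) + z(5, 1)) + 120)² = ((1*(-6 - 1*1²) - 28) + 120)² = ((1*(-6 - 1*1) - 28) + 120)² = ((1*(-6 - 1) - 28) + 120)² = ((1*(-7) - 28) + 120)² = ((-7 - 28) + 120)² = (-35 + 120)² = 85² = 7225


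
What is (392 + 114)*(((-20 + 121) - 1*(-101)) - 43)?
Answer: 80454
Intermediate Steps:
(392 + 114)*(((-20 + 121) - 1*(-101)) - 43) = 506*((101 + 101) - 43) = 506*(202 - 43) = 506*159 = 80454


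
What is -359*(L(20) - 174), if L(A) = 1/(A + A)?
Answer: 2498281/40 ≈ 62457.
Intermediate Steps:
L(A) = 1/(2*A)
-359*(L(20) - 174) = -359*((½)/20 - 174) = -359*((½)*(1/20) - 174) = -359*(1/40 - 174) = -359*(-6959/40) = 2498281/40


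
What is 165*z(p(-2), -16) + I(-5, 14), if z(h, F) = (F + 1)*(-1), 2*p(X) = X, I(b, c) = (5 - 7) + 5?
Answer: 2478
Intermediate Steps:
I(b, c) = 3 (I(b, c) = -2 + 5 = 3)
p(X) = X/2
z(h, F) = -1 - F (z(h, F) = (1 + F)*(-1) = -1 - F)
165*z(p(-2), -16) + I(-5, 14) = 165*(-1 - 1*(-16)) + 3 = 165*(-1 + 16) + 3 = 165*15 + 3 = 2475 + 3 = 2478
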